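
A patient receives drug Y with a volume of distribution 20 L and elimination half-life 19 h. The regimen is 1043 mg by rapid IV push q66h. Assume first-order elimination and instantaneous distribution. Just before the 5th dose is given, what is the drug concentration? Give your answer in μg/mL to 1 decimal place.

5.2 μg/mL

f = (1/2)^(τ/t½) = (1/2)^(66/19) ≈ 0.0900.
C₀ = D/Vd = 1043/20 ≈ 52.150 μg/mL.
Before the 5th dose, 4 doses have been given. Superposition: Cmin = C₀·(f + f² + … + f^4).
≈ 52.150 × (0.0900 + 0.0081 + 0.0007 + 0.0001) ≈ 52.150 × 0.0989 ≈ 5.158 μg/mL.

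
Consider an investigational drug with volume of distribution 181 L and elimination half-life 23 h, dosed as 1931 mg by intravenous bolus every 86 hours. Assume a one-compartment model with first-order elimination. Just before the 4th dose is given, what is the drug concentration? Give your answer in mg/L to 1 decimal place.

f = (1/2)^(τ/t½) = (1/2)^(86/23) ≈ 0.0749.
C₀ = D/Vd = 1931/181 ≈ 10.669 mg/L.
Before the 4th dose, 3 doses have been given. Superposition: Cmin = C₀·(f + f² + … + f^3).
≈ 10.669 × (0.0749 + 0.0056 + 0.0004) ≈ 10.669 × 0.0809 ≈ 0.863 mg/L.

0.9 mg/L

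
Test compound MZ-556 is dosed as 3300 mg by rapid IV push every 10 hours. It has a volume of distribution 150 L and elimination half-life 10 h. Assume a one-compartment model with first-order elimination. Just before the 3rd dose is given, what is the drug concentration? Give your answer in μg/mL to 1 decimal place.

f = (1/2)^(τ/t½) = (1/2)^(10/10) ≈ 0.5000.
C₀ = D/Vd = 3300/150 ≈ 22.000 μg/mL.
Before the 3rd dose, 2 doses have been given. Superposition: Cmin = C₀·(f + f²).
≈ 22.000 × (0.5000 + 0.2500) ≈ 22.000 × 0.7500 ≈ 16.500 μg/mL.

16.5 μg/mL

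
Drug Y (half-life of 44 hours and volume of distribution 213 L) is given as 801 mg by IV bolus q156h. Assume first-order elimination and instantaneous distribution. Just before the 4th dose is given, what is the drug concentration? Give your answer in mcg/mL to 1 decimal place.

f = (1/2)^(τ/t½) = (1/2)^(156/44) ≈ 0.0856.
C₀ = D/Vd = 801/213 ≈ 3.761 mcg/mL.
Before the 4th dose, 3 doses have been given. Superposition: Cmin = C₀·(f + f² + … + f^3).
≈ 3.761 × (0.0856 + 0.0073 + 0.0006) ≈ 3.761 × 0.0935 ≈ 0.352 mcg/mL.

0.4 mcg/mL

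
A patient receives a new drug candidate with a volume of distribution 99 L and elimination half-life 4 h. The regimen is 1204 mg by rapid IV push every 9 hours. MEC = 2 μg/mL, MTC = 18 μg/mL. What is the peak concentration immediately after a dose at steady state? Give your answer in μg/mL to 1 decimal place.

τ/t½ = 9/4 ≈ 2.25, so fraction remaining f = (1/2)^(9/4) ≈ 0.2102.
Accumulation ratio R = 1/(1 − f) ≈ 1/0.7898 ≈ 1.2661.
Single-dose peak C₀ = D/Vd = 1204/99 ≈ 12.162 μg/mL.
Steady-state peak Cmax,ss = C₀·R ≈ 12.162 × 1.2661 ≈ 15.398 μg/mL.
Peak 15.4 μg/mL vs MTC 18 μg/mL: below toxic threshold.

15.4 μg/mL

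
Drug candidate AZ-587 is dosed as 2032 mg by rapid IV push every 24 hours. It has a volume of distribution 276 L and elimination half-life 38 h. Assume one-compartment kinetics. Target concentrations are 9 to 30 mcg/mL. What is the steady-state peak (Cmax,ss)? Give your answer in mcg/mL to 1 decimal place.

Over one 24-h interval, 24/38 ≈ 0.63158 half-lives elapse, leaving f ≈ 0.6455 of each dose.
At steady state, accumulation factor R = 1/(1 − e^(−kτ)) ≈ 2.8209.
Each bolus raises the concentration by D/Vd = 2032/276 ≈ 7.362 mcg/mL.
Cmax,ss = C₀/(1 − f) ≈ 7.362/0.3545 ≈ 20.767 mcg/mL.
Peak 20.8 mcg/mL vs MTC 30 mcg/mL: below toxic threshold.

20.8 mcg/mL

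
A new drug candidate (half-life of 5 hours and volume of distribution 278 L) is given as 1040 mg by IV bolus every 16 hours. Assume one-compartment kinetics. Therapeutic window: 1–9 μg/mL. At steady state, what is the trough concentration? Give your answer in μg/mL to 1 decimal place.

τ/t½ = 16/5 ≈ 3.2, so fraction remaining f = (1/2)^(16/5) ≈ 0.1088.
Accumulation ratio R = 1/(1 − f) ≈ 1/0.8912 ≈ 1.1221.
Each bolus raises the concentration by D/Vd = 1040/278 ≈ 3.741 μg/mL.
Cmax,ss = C₀/(1 − f) ≈ 3.741/0.8912 ≈ 4.198 μg/mL.
Steady-state trough Cmin,ss = Cmax,ss·f ≈ 4.198 × 0.1088 ≈ 0.457 μg/mL.
Trough 0.5 μg/mL vs MEC 1 μg/mL: subtherapeutic.

0.5 μg/mL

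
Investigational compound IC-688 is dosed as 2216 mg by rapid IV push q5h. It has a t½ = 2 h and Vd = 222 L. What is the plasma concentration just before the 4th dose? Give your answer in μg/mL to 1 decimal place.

f = (1/2)^(τ/t½) = (1/2)^(5/2) ≈ 0.1768.
C₀ = D/Vd = 2216/222 ≈ 9.982 μg/mL.
Before the 4th dose, 3 doses have been given. Superposition: Cmin = C₀·(f + f² + … + f^3).
≈ 9.982 × (0.1768 + 0.0313 + 0.0055) ≈ 9.982 × 0.2136 ≈ 2.132 μg/mL.

2.1 μg/mL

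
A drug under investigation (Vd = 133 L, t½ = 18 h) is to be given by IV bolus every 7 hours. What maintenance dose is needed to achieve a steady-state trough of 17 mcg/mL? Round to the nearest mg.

τ/t½ = 7/18 ≈ 0.38889, so f = (1/2)^(7/18) ≈ 0.763718.
Cmin,ss = (D/Vd)·f/(1−f), so D = Cmin,ss·Vd·(1−f)/f.
D = 17 × 133 × (1−f)/f ≈ 17 × 133 × 0.30938 ≈ 699.51 mg.

700 mg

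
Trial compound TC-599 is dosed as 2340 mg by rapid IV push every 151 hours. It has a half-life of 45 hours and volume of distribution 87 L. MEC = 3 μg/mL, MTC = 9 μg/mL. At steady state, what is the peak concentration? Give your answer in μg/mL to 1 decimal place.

29.8 μg/mL

Over one 151-h interval, 151/45 ≈ 3.3556 half-lives elapse, leaving f ≈ 0.0977 of each dose.
Accumulation ratio R = 1/(1 − f) ≈ 1/0.9023 ≈ 1.1083.
Each bolus raises the concentration by D/Vd = 2340/87 ≈ 26.897 μg/mL.
Cmax,ss = C₀/(1 − f) ≈ 26.897/0.9023 ≈ 29.809 μg/mL.
Peak 29.8 μg/mL vs MTC 9 μg/mL: exceeds toxic threshold.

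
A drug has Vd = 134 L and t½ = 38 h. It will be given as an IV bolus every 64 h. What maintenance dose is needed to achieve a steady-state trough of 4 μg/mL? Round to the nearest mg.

τ/t½ = 64/38 ≈ 1.6842, so f = (1/2)^(64/38) ≈ 0.311173.
Cmin,ss = (D/Vd)·f/(1−f), so D = Cmin,ss·Vd·(1−f)/f.
D = 4 × 134 × (1−f)/f ≈ 4 × 134 × 2.21365 ≈ 1186.52 mg.

1187 mg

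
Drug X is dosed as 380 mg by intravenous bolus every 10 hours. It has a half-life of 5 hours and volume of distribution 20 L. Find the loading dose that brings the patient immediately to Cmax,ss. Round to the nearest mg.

507 mg

f = (1/2)^(10/5) ≈ 0.250000; accumulation ratio R = 1/(1−f) ≈ 1.33333.
Loading dose to hit Cmax,ss on first dose: D_load = D_maint·R ≈ 380 × 1.33333 ≈ 506.67 mg.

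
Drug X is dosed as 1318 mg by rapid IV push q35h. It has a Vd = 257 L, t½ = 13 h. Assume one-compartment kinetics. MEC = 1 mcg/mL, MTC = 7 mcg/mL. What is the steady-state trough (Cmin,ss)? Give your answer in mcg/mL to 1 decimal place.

0.9 mcg/mL

Over one 35-h interval, 35/13 ≈ 2.6923 half-lives elapse, leaving f ≈ 0.1547 of each dose.
Accumulation ratio R = 1/(1 − f) ≈ 1/0.8453 ≈ 1.1830.
Each bolus raises the concentration by D/Vd = 1318/257 ≈ 5.128 mcg/mL.
Cmax,ss = C₀/(1 − f) ≈ 5.128/0.8453 ≈ 6.066 mcg/mL.
One interval later, Cmin,ss = Cmax,ss·e^(−kτ) ≈ 6.066 × 0.1547 ≈ 0.938 mcg/mL.
Trough 0.9 mcg/mL vs MEC 1 mcg/mL: subtherapeutic.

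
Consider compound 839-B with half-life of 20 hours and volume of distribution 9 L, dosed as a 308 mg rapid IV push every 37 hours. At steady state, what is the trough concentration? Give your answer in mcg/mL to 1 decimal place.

Over one 37-h interval, 37/20 ≈ 1.85 half-lives elapse, leaving f ≈ 0.2774 of each dose.
Accumulation ratio R = 1/(1 − f) ≈ 1/0.7226 ≈ 1.3839.
Each bolus raises the concentration by D/Vd = 308/9 ≈ 34.222 mcg/mL.
Steady-state peak Cmax,ss = C₀·R ≈ 34.222 × 1.3839 ≈ 47.360 mcg/mL.
Steady-state trough Cmin,ss = Cmax,ss·f ≈ 47.360 × 0.2774 ≈ 13.138 mcg/mL.

13.1 mcg/mL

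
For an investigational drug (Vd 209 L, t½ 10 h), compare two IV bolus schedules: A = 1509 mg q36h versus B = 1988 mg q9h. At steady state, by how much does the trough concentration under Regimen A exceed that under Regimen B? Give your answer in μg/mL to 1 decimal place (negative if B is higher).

-10.3 μg/mL

Regimen A: f = (1/2)^(36/10) ≈ 0.0825; Cmin,ss = (1509/209)·f/(1−f) ≈ 0.649 μg/mL.
Regimen B: f = (1/2)^(9/10) ≈ 0.5359; Cmin,ss = (1988/209)·f/(1−f) ≈ 10.984 μg/mL.
Difference ≈ 0.649 − 10.984 ≈ -10.335 μg/mL.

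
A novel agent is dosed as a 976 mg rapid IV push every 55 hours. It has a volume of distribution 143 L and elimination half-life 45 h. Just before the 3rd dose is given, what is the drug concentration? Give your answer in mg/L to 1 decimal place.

4.2 mg/L

f = (1/2)^(τ/t½) = (1/2)^(55/45) ≈ 0.4286.
C₀ = D/Vd = 976/143 ≈ 6.825 mg/L.
Before the 3rd dose, 2 doses have been given. Superposition: Cmin = C₀·(f + f²).
≈ 6.825 × (0.4286 + 0.1837) ≈ 6.825 × 0.6123 ≈ 4.179 mg/L.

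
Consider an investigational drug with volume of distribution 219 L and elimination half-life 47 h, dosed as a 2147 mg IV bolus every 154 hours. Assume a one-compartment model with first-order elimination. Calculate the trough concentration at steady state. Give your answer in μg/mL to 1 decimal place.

k = ln2/t½ = ln2/47 ≈ 0.014748 h⁻¹; fraction remaining f = e^(−kτ) = e^(−0.014748×154) ≈ 0.1032.
Accumulation ratio R = 1/(1 − f) ≈ 1/0.8968 ≈ 1.1151.
Single-dose peak C₀ = D/Vd = 2147/219 ≈ 9.804 μg/mL.
Cmax,ss = C₀/(1 − f) ≈ 9.804/0.8968 ≈ 10.932 μg/mL.
Steady-state trough Cmin,ss = Cmax,ss·f ≈ 10.932 × 0.1032 ≈ 1.128 μg/mL.

1.1 μg/mL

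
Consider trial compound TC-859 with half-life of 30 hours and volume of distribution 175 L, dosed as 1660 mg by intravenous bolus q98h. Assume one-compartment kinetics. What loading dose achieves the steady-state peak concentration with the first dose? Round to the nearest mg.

f = (1/2)^(98/30) ≈ 0.103905; accumulation ratio R = 1/(1−f) ≈ 1.11595.
Loading dose to hit Cmax,ss on first dose: D_load = D_maint·R ≈ 1660 × 1.11595 ≈ 1852.48 mg.

1852 mg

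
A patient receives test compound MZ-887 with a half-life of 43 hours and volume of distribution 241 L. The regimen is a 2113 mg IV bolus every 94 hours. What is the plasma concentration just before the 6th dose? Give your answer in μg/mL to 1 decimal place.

f = (1/2)^(τ/t½) = (1/2)^(94/43) ≈ 0.2198.
C₀ = D/Vd = 2113/241 ≈ 8.768 μg/mL.
Before the 6th dose, 5 doses have been given. Superposition: Cmin = C₀·(f + f² + … + f^5).
≈ 8.768 × (0.2198 + 0.0483 + 0.0106 + 0.0023 + 0.0005) ≈ 8.768 × 0.2815 ≈ 2.468 μg/mL.

2.5 μg/mL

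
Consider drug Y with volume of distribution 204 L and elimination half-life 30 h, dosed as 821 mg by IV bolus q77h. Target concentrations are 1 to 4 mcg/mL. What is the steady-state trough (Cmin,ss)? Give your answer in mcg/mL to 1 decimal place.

Over one 77-h interval, 77/30 ≈ 2.5667 half-lives elapse, leaving f ≈ 0.1688 of each dose.
Accumulation ratio R = 1/(1 − f) ≈ 1/0.8312 ≈ 1.2031.
Single-dose peak C₀ = D/Vd = 821/204 ≈ 4.025 mcg/mL.
Cmax,ss = C₀/(1 − f) ≈ 4.025/0.8312 ≈ 4.842 mcg/mL.
Steady-state trough Cmin,ss = Cmax,ss·f ≈ 4.842 × 0.1688 ≈ 0.817 mcg/mL.
Trough 0.8 mcg/mL vs MEC 1 mcg/mL: subtherapeutic.

0.8 mcg/mL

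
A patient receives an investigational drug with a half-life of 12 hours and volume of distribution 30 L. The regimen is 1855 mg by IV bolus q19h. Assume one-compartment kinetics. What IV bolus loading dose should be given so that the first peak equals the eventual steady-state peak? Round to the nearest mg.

f = (1/2)^(19/12) ≈ 0.333710; accumulation ratio R = 1/(1−f) ≈ 1.50085.
Loading dose to hit Cmax,ss on first dose: D_load = D_maint·R ≈ 1855 × 1.50085 ≈ 2784.08 mg.

2784 mg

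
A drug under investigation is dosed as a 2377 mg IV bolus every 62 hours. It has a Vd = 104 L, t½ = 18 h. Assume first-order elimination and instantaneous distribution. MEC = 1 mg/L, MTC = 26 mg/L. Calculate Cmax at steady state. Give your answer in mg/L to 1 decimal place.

25.2 mg/L

Over one 62-h interval, 62/18 ≈ 3.4444 half-lives elapse, leaving f ≈ 0.0919 of each dose.
Accumulation ratio R = 1/(1 − f) ≈ 1/0.9081 ≈ 1.1012.
Each bolus raises the concentration by D/Vd = 2377/104 ≈ 22.856 mg/L.
Cmax,ss = C₀/(1 − f) ≈ 22.856/0.9081 ≈ 25.169 mg/L.
Peak 25.2 mg/L vs MTC 26 mg/L: below toxic threshold.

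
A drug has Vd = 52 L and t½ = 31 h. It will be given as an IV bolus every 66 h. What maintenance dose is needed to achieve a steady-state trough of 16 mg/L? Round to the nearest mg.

2807 mg

τ/t½ = 66/31 ≈ 2.129, so f = (1/2)^(66/31) ≈ 0.228611.
Cmin,ss = (D/Vd)·f/(1−f), so D = Cmin,ss·Vd·(1−f)/f.
D = 16 × 52 × (1−f)/f ≈ 16 × 52 × 3.37424 ≈ 2807.37 mg.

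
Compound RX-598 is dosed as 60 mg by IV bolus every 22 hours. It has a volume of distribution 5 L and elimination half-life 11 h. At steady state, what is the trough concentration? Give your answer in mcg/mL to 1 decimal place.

4.0 mcg/mL

The dosing interval is 2 half-lives, so f = 2^(−2) = 0.25.
At steady state, R = 1/(1 − 0.25) = 4/3.
Single-dose peak C₀ = D/Vd = 60/5 = 12 mcg/mL.
Steady-state peak Cmax,ss = C₀·R = 12 × 4/3 ≈ 16.000 mcg/mL.
Steady-state trough Cmin,ss = Cmax,ss·f ≈ 16.000 × 0.25 ≈ 4.000 mcg/mL.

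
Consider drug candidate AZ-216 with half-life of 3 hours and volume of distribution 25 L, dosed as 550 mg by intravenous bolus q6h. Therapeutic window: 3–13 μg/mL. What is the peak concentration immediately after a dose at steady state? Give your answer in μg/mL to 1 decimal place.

29.3 μg/mL

τ = 6 h = 2 half-lives, so f = (1/2)^2 = 0.25.
Accumulation ratio R = 1/(1 − f) = 1/0.75 = 4/3.
Single-dose peak C₀ = D/Vd = 550/25 = 22 μg/mL.
Steady-state peak Cmax,ss = C₀·R = 22 × 4/3 ≈ 29.333 μg/mL.
Peak 29.3 μg/mL vs MTC 13 μg/mL: exceeds toxic threshold.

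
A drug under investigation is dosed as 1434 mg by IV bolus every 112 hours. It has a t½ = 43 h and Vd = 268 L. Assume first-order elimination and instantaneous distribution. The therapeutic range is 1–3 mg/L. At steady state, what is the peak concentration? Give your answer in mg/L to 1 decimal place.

k = ln2/t½ = ln2/43 ≈ 0.016120 h⁻¹; fraction remaining f = e^(−kτ) = e^(−0.016120×112) ≈ 0.1644.
At steady state, accumulation factor R = 1/(1 − e^(−kτ)) ≈ 1.1967.
Single-dose peak C₀ = D/Vd = 1434/268 ≈ 5.351 mg/L.
Steady-state peak Cmax,ss = C₀·R ≈ 5.351 × 1.1967 ≈ 6.404 mg/L.
Peak 6.4 mg/L vs MTC 3 mg/L: exceeds toxic threshold.

6.4 mg/L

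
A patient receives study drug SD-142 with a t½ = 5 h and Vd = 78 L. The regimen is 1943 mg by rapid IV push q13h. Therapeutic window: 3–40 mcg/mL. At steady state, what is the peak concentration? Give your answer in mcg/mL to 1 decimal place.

τ/t½ = 13/5 ≈ 2.6, so fraction remaining f = (1/2)^(13/5) ≈ 0.1649.
Accumulation ratio R = 1/(1 − f) ≈ 1/0.8351 ≈ 1.1975.
Each bolus raises the concentration by D/Vd = 1943/78 ≈ 24.910 mcg/mL.
Steady-state peak Cmax,ss = C₀·R ≈ 24.910 × 1.1975 ≈ 29.830 mcg/mL.
Peak 29.8 mcg/mL vs MTC 40 mcg/mL: below toxic threshold.

29.8 mcg/mL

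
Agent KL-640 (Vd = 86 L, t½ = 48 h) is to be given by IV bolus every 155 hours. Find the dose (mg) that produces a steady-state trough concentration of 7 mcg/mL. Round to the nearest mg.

τ/t½ = 155/48 ≈ 3.2292, so f = (1/2)^(155/48) ≈ 0.106641.
Cmin,ss = (D/Vd)·f/(1−f), so D = Cmin,ss·Vd·(1−f)/f.
D = 7 × 86 × (1−f)/f ≈ 7 × 86 × 8.37726 ≈ 5043.11 mg.

5043 mg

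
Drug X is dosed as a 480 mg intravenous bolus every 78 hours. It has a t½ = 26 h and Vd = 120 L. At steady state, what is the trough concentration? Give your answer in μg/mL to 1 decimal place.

0.6 μg/mL

τ = 78 h = 3 half-lives, so f = (1/2)^3 = 0.125.
Accumulation ratio R = 1/(1 − f) = 1/0.875 = 8/7.
Single-dose peak C₀ = D/Vd = 480/120 = 4 μg/mL.
Steady-state peak Cmax,ss = C₀·R = 4 × 8/7 ≈ 4.571 μg/mL.
Steady-state trough Cmin,ss = Cmax,ss·f ≈ 4.571 × 0.125 ≈ 0.571 μg/mL.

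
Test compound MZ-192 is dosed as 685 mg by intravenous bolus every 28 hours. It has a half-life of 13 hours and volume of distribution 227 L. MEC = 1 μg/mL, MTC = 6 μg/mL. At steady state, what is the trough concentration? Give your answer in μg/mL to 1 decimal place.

0.9 μg/mL

Over one 28-h interval, 28/13 ≈ 2.1538 half-lives elapse, leaving f ≈ 0.2247 of each dose.
Single-dose peak C₀ = D/Vd = 685/227 ≈ 3.018 μg/mL.
Steady-state trough Cmin,ss = C₀·f/(1−f) ≈ 3.018 × 0.2247/0.7753 ≈ 0.875 μg/mL.
Trough 0.9 μg/mL vs MEC 1 μg/mL: subtherapeutic.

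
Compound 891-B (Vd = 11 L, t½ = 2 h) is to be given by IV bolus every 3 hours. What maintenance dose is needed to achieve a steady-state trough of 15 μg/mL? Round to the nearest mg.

302 mg

τ/t½ = 3/2 ≈ 1.5, so f = (1/2)^(3/2) ≈ 0.353553.
Cmin,ss = (D/Vd)·f/(1−f), so D = Cmin,ss·Vd·(1−f)/f.
D = 15 × 11 × (1−f)/f ≈ 15 × 11 × 1.82843 ≈ 301.69 mg.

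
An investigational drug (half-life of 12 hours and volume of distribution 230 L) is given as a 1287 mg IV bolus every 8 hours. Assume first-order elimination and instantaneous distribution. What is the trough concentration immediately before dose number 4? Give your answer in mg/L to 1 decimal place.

7.1 mg/L

f = (1/2)^(τ/t½) = (1/2)^(8/12) ≈ 0.6300.
C₀ = D/Vd = 1287/230 ≈ 5.596 mg/L.
Before the 4th dose, 3 doses have been given. Superposition: Cmin = C₀·(f + f² + … + f^3).
≈ 5.596 × (0.6300 + 0.3969 + 0.2500) ≈ 5.596 × 1.2769 ≈ 7.146 mg/L.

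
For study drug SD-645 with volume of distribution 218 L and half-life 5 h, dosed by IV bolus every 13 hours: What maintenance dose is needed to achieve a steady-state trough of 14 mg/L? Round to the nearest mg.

τ/t½ = 13/5 ≈ 2.6, so f = (1/2)^(13/5) ≈ 0.164938.
Cmin,ss = (D/Vd)·f/(1−f), so D = Cmin,ss·Vd·(1−f)/f.
D = 14 × 218 × (1−f)/f ≈ 14 × 218 × 5.06288 ≈ 15451.91 mg.

15452 mg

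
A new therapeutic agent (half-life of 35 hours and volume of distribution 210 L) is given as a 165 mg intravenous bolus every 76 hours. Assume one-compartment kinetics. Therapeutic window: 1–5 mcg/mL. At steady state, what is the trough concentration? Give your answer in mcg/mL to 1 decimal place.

0.2 mcg/mL

Over one 76-h interval, 76/35 ≈ 2.1714 half-lives elapse, leaving f ≈ 0.2220 of each dose.
Accumulation ratio R = 1/(1 − f) ≈ 1/0.7780 ≈ 1.2853.
Each bolus raises the concentration by D/Vd = 165/210 ≈ 0.786 mcg/mL.
Steady-state peak Cmax,ss = C₀·R ≈ 0.786 × 1.2853 ≈ 1.010 mcg/mL.
Steady-state trough Cmin,ss = Cmax,ss·f ≈ 1.010 × 0.2220 ≈ 0.224 mcg/mL.
Trough 0.2 mcg/mL vs MEC 1 mcg/mL: subtherapeutic.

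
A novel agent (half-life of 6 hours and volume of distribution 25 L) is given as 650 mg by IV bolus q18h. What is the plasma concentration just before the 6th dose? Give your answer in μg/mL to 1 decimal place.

f = (1/2)^(τ/t½) = (1/2)^(18/6) ≈ 0.1250.
C₀ = D/Vd = 650/25 ≈ 26.000 μg/mL.
Before the 6th dose, 5 doses have been given. Superposition: Cmin = C₀·(f + f² + … + f^5).
≈ 26.000 × (0.1250 + 0.0156 + 0.0020 + 0.0002 + 0.0000) ≈ 26.000 × 0.1428 ≈ 3.713 μg/mL.

3.7 μg/mL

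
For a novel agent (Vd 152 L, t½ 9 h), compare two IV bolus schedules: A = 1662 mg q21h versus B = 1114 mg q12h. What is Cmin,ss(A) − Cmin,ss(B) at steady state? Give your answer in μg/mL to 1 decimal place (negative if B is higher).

Regimen A: f = (1/2)^(21/9) ≈ 0.1984; Cmin,ss = (1662/152)·f/(1−f) ≈ 2.706 μg/mL.
Regimen B: f = (1/2)^(12/9) ≈ 0.3969; Cmin,ss = (1114/152)·f/(1−f) ≈ 4.823 μg/mL.
Difference ≈ 2.706 − 4.823 ≈ -2.117 μg/mL.

-2.1 μg/mL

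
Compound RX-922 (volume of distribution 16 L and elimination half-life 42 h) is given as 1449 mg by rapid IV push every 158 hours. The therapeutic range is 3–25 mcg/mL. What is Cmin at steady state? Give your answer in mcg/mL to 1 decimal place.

Over one 158-h interval, 158/42 ≈ 3.7619 half-lives elapse, leaving f ≈ 0.0737 of each dose.
Each bolus raises the concentration by D/Vd = 1449/16 ≈ 90.562 mcg/mL.
Steady-state trough Cmin,ss = C₀·f/(1−f) ≈ 90.562 × 0.0737/0.9263 ≈ 7.205 mcg/mL.
Trough 7.2 mcg/mL vs MEC 3 mcg/mL: adequate.

7.2 mcg/mL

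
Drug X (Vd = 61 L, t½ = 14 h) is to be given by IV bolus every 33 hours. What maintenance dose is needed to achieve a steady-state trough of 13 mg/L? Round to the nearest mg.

τ/t½ = 33/14 ≈ 2.3571, so f = (1/2)^(33/14) ≈ 0.195177.
Cmin,ss = (D/Vd)·f/(1−f), so D = Cmin,ss·Vd·(1−f)/f.
D = 13 × 61 × (1−f)/f ≈ 13 × 61 × 4.12355 ≈ 3269.98 mg.

3270 mg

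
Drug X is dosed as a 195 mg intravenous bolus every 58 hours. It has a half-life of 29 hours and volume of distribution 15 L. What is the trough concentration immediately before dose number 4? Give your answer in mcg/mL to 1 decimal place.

4.3 mcg/mL

f = (1/2)^(τ/t½) = (1/2)^(58/29) ≈ 0.2500.
C₀ = D/Vd = 195/15 ≈ 13.000 mcg/mL.
Before the 4th dose, 3 doses have been given. Superposition: Cmin = C₀·(f + f² + … + f^3).
≈ 13.000 × (0.2500 + 0.0625 + 0.0156) ≈ 13.000 × 0.3281 ≈ 4.265 mcg/mL.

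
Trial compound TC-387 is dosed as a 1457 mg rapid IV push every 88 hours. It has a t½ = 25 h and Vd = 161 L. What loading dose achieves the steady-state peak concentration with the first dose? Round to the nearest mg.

1596 mg

f = (1/2)^(88/25) ≈ 0.087171; accumulation ratio R = 1/(1−f) ≈ 1.09550.
Loading dose to hit Cmax,ss on first dose: D_load = D_maint·R ≈ 1457 × 1.09550 ≈ 1596.14 mg.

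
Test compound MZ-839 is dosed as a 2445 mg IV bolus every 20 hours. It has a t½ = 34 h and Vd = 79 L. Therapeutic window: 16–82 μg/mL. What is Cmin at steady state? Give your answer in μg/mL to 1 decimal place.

τ/t½ = 20/34 ≈ 0.58824, so fraction remaining f = (1/2)^(20/34) ≈ 0.6652.
At steady state, accumulation factor R = 1/(1 − e^(−kτ)) ≈ 2.9869.
Single-dose peak C₀ = D/Vd = 2445/79 ≈ 30.949 μg/mL.
Steady-state peak Cmax,ss = C₀·R ≈ 30.949 × 2.9869 ≈ 92.442 μg/mL.
One interval later, Cmin,ss = Cmax,ss·e^(−kτ) ≈ 92.442 × 0.6652 ≈ 61.492 μg/mL.
Trough 61.5 μg/mL vs MEC 16 μg/mL: adequate.

61.5 μg/mL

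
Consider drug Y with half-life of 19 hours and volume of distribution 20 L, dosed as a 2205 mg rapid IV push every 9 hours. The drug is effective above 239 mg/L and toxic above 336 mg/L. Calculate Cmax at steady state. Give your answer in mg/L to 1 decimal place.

393.9 mg/L

τ/t½ = 9/19 ≈ 0.47368, so fraction remaining f = (1/2)^(9/19) ≈ 0.7201.
Accumulation ratio R = 1/(1 − f) ≈ 1/0.2799 ≈ 3.5727.
Each bolus raises the concentration by D/Vd = 2205/20 ≈ 110.250 mg/L.
Cmax,ss = C₀/(1 − f) ≈ 110.250/0.2799 ≈ 393.891 mg/L.
Peak 393.9 mg/L vs MTC 336 mg/L: exceeds toxic threshold.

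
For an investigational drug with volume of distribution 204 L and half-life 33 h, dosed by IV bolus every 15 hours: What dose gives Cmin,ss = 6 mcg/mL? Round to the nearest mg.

453 mg

τ/t½ = 15/33 ≈ 0.45455, so f = (1/2)^(15/33) ≈ 0.729740.
Cmin,ss = (D/Vd)·f/(1−f), so D = Cmin,ss·Vd·(1−f)/f.
D = 6 × 204 × (1−f)/f ≈ 6 × 204 × 0.37035 ≈ 453.31 mg.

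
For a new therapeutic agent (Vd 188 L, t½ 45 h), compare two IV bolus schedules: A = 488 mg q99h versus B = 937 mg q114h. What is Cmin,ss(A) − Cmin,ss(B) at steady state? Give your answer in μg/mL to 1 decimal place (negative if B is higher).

-0.3 μg/mL

Regimen A: f = (1/2)^(99/45) ≈ 0.2176; Cmin,ss = (488/188)·f/(1−f) ≈ 0.722 μg/mL.
Regimen B: f = (1/2)^(114/45) ≈ 0.1727; Cmin,ss = (937/188)·f/(1−f) ≈ 1.040 μg/mL.
Difference ≈ 0.722 − 1.040 ≈ -0.318 μg/mL.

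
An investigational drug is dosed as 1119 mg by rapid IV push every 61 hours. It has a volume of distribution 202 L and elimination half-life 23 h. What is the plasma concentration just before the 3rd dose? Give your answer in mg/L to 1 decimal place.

1.0 mg/L

f = (1/2)^(τ/t½) = (1/2)^(61/23) ≈ 0.1591.
C₀ = D/Vd = 1119/202 ≈ 5.540 mg/L.
Before the 3rd dose, 2 doses have been given. Superposition: Cmin = C₀·(f + f²).
≈ 5.540 × (0.1591 + 0.0253) ≈ 5.540 × 0.1844 ≈ 1.022 mg/L.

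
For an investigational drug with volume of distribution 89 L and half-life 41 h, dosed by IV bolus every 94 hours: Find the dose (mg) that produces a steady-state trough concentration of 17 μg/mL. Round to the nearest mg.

τ/t½ = 94/41 ≈ 2.2927, so f = (1/2)^(94/41) ≈ 0.204096.
Cmin,ss = (D/Vd)·f/(1−f), so D = Cmin,ss·Vd·(1−f)/f.
D = 17 × 89 × (1−f)/f ≈ 17 × 89 × 3.89966 ≈ 5900.19 mg.

5900 mg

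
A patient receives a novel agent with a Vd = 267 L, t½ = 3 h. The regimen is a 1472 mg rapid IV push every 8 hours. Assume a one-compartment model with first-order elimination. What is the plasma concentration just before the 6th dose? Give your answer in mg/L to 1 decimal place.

1.0 mg/L

f = (1/2)^(τ/t½) = (1/2)^(8/3) ≈ 0.1575.
C₀ = D/Vd = 1472/267 ≈ 5.513 mg/L.
Before the 6th dose, 5 doses have been given. Superposition: Cmin = C₀·(f + f² + … + f^5).
≈ 5.513 × (0.1575 + 0.0248 + 0.0039 + 0.0006 + 0.0001) ≈ 5.513 × 0.1869 ≈ 1.030 mg/L.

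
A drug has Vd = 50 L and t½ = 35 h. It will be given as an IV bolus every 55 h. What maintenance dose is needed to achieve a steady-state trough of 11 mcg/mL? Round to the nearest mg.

1085 mg

τ/t½ = 55/35 ≈ 1.5714, so f = (1/2)^(55/35) ≈ 0.336475.
Cmin,ss = (D/Vd)·f/(1−f), so D = Cmin,ss·Vd·(1−f)/f.
D = 11 × 50 × (1−f)/f ≈ 11 × 50 × 1.97199 ≈ 1084.59 mg.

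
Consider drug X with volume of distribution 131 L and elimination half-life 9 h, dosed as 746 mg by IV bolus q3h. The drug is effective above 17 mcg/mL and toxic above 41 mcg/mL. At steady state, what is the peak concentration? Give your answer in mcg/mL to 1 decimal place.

Over one 3-h interval, 3/9 ≈ 0.33333 half-lives elapse, leaving f ≈ 0.7937 of each dose.
At steady state, accumulation factor R = 1/(1 − e^(−kτ)) ≈ 4.8473.
Single-dose peak C₀ = D/Vd = 746/131 ≈ 5.695 mcg/mL.
Cmax,ss = C₀/(1 − f) ≈ 5.695/0.2063 ≈ 27.605 mcg/mL.
Peak 27.6 mcg/mL vs MTC 41 mcg/mL: below toxic threshold.

27.6 mcg/mL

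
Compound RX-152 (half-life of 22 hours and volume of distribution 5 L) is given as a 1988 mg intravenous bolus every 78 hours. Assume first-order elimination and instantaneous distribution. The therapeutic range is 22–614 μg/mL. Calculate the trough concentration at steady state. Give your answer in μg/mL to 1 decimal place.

37.2 μg/mL

Over one 78-h interval, 78/22 ≈ 3.5455 half-lives elapse, leaving f ≈ 0.0856 of each dose.
Accumulation ratio R = 1/(1 − f) ≈ 1/0.9144 ≈ 1.0936.
Each bolus raises the concentration by D/Vd = 1988/5 ≈ 397.600 μg/mL.
Cmax,ss = C₀/(1 − f) ≈ 397.600/0.9144 ≈ 434.821 μg/mL.
One interval later, Cmin,ss = Cmax,ss·e^(−kτ) ≈ 434.821 × 0.0856 ≈ 37.221 μg/mL.
Trough 37.2 μg/mL vs MEC 22 μg/mL: adequate.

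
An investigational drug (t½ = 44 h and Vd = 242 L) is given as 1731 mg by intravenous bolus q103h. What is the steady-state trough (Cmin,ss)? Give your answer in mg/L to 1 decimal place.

k = ln2/t½ = ln2/44 ≈ 0.015753 h⁻¹; fraction remaining f = e^(−kτ) = e^(−0.015753×103) ≈ 0.1974.
At steady state, accumulation factor R = 1/(1 − e^(−kτ)) ≈ 1.2460.
Single-dose peak C₀ = D/Vd = 1731/242 ≈ 7.153 mg/L.
Cmax,ss = C₀/(1 − f) ≈ 7.153/0.8026 ≈ 8.912 mg/L.
One interval later, Cmin,ss = Cmax,ss·e^(−kτ) ≈ 8.912 × 0.1974 ≈ 1.759 mg/L.

1.8 mg/L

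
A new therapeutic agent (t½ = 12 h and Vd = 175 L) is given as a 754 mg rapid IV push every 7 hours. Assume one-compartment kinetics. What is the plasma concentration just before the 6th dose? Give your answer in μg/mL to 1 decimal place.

7.5 μg/mL

f = (1/2)^(τ/t½) = (1/2)^(7/12) ≈ 0.6674.
C₀ = D/Vd = 754/175 ≈ 4.309 μg/mL.
Before the 6th dose, 5 doses have been given. Superposition: Cmin = C₀·(f + f² + … + f^5).
≈ 4.309 × (0.6674 + 0.4454 + 0.2973 + 0.1984 + 0.1324) ≈ 4.309 × 1.7409 ≈ 7.502 μg/mL.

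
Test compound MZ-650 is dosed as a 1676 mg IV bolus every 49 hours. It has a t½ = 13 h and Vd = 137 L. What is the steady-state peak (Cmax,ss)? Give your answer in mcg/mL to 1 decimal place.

Over one 49-h interval, 49/13 ≈ 3.7692 half-lives elapse, leaving f ≈ 0.0733 of each dose.
Accumulation ratio R = 1/(1 − f) ≈ 1/0.9267 ≈ 1.0791.
Single-dose peak C₀ = D/Vd = 1676/137 ≈ 12.234 mcg/mL.
Steady-state peak Cmax,ss = C₀·R ≈ 12.234 × 1.0791 ≈ 13.202 mcg/mL.

13.2 mcg/mL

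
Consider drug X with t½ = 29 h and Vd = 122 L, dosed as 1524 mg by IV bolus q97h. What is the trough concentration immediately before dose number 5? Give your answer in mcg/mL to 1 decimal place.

f = (1/2)^(τ/t½) = (1/2)^(97/29) ≈ 0.0984.
C₀ = D/Vd = 1524/122 ≈ 12.492 mcg/mL.
Before the 5th dose, 4 doses have been given. Superposition: Cmin = C₀·(f + f² + … + f^4).
≈ 12.492 × (0.0984 + 0.0097 + 0.0010 + 0.0001) ≈ 12.492 × 0.1092 ≈ 1.364 mcg/mL.

1.4 mcg/mL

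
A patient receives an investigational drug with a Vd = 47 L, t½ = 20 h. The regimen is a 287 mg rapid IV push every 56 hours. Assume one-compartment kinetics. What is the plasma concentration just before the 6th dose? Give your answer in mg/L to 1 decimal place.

1.0 mg/L

f = (1/2)^(τ/t½) = (1/2)^(56/20) ≈ 0.1436.
C₀ = D/Vd = 287/47 ≈ 6.106 mg/L.
Before the 6th dose, 5 doses have been given. Superposition: Cmin = C₀·(f + f² + … + f^5).
≈ 6.106 × (0.1436 + 0.0206 + 0.0030 + 0.0004 + 0.0001) ≈ 6.106 × 0.1677 ≈ 1.024 mg/L.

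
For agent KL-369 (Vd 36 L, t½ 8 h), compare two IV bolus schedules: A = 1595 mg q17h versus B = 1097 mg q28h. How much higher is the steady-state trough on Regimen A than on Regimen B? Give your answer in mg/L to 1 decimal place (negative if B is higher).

Regimen A: f = (1/2)^(17/8) ≈ 0.2293; Cmin,ss = (1595/36)·f/(1−f) ≈ 13.182 mg/L.
Regimen B: f = (1/2)^(28/8) ≈ 0.0884; Cmin,ss = (1097/36)·f/(1−f) ≈ 2.955 mg/L.
Difference ≈ 13.182 − 2.955 ≈ 10.227 mg/L.

10.2 mg/L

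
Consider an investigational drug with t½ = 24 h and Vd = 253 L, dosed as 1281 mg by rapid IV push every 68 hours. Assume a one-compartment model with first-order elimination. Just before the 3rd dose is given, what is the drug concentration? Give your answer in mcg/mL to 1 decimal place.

0.8 mcg/mL

f = (1/2)^(τ/t½) = (1/2)^(68/24) ≈ 0.1403.
C₀ = D/Vd = 1281/253 ≈ 5.063 mcg/mL.
Before the 3rd dose, 2 doses have been given. Superposition: Cmin = C₀·(f + f²).
≈ 5.063 × (0.1403 + 0.0197) ≈ 5.063 × 0.1600 ≈ 0.810 mcg/mL.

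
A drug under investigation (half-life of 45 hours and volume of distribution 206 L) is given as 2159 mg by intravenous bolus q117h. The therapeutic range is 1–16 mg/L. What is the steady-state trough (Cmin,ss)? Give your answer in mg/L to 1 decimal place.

k = ln2/t½ = ln2/45 ≈ 0.015403 h⁻¹; fraction remaining f = e^(−kτ) = e^(−0.015403×117) ≈ 0.1649.
Each bolus raises the concentration by D/Vd = 2159/206 ≈ 10.481 mg/L.
Steady-state trough Cmin,ss = C₀·f/(1−f) ≈ 10.481 × 0.1649/0.8351 ≈ 2.070 mg/L.
Trough 2.1 mg/L vs MEC 1 mg/L: adequate.

2.1 mg/L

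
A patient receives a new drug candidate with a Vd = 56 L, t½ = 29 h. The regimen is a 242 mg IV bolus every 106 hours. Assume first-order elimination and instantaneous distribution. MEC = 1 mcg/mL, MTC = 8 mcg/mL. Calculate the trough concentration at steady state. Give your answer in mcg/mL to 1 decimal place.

0.4 mcg/mL

Over one 106-h interval, 106/29 ≈ 3.6552 half-lives elapse, leaving f ≈ 0.0794 of each dose.
At steady state, accumulation factor R = 1/(1 − e^(−kτ)) ≈ 1.0862.
Single-dose peak C₀ = D/Vd = 242/56 ≈ 4.321 mcg/mL.
Steady-state peak Cmax,ss = C₀·R ≈ 4.321 × 1.0862 ≈ 4.693 mcg/mL.
Steady-state trough Cmin,ss = Cmax,ss·f ≈ 4.693 × 0.0794 ≈ 0.373 mcg/mL.
Trough 0.4 mcg/mL vs MEC 1 mcg/mL: subtherapeutic.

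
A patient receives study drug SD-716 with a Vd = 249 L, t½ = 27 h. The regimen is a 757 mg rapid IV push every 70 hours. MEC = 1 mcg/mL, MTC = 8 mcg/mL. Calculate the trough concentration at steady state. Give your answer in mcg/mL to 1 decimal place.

k = ln2/t½ = ln2/27 ≈ 0.025672 h⁻¹; fraction remaining f = e^(−kτ) = e^(−0.025672×70) ≈ 0.1658.
At steady state, accumulation factor R = 1/(1 − e^(−kτ)) ≈ 1.1988.
Single-dose peak C₀ = D/Vd = 757/249 ≈ 3.040 mcg/mL.
Steady-state peak Cmax,ss = C₀·R ≈ 3.040 × 1.1988 ≈ 3.644 mcg/mL.
Steady-state trough Cmin,ss = Cmax,ss·f ≈ 3.644 × 0.1658 ≈ 0.604 mcg/mL.
Trough 0.6 mcg/mL vs MEC 1 mcg/mL: subtherapeutic.

0.6 mcg/mL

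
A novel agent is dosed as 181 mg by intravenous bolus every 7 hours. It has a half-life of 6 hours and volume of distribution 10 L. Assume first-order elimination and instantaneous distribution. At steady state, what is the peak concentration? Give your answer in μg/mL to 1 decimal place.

Over one 7-h interval, 7/6 ≈ 1.1667 half-lives elapse, leaving f ≈ 0.4454 of each dose.
At steady state, accumulation factor R = 1/(1 − e^(−kτ)) ≈ 1.8031.
Single-dose peak C₀ = D/Vd = 181/10 ≈ 18.100 μg/mL.
Steady-state peak Cmax,ss = C₀·R ≈ 18.100 × 1.8031 ≈ 32.636 μg/mL.

32.6 μg/mL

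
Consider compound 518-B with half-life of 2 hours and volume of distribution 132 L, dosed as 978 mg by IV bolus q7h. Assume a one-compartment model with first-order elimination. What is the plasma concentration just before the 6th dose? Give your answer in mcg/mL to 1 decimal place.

f = (1/2)^(τ/t½) = (1/2)^(7/2) ≈ 0.0884.
C₀ = D/Vd = 978/132 ≈ 7.409 mcg/mL.
Before the 6th dose, 5 doses have been given. Superposition: Cmin = C₀·(f + f² + … + f^5).
≈ 7.409 × (0.0884 + 0.0078 + 0.0007 + 0.0001 + 0.0000) ≈ 7.409 × 0.0970 ≈ 0.719 mcg/mL.

0.7 mcg/mL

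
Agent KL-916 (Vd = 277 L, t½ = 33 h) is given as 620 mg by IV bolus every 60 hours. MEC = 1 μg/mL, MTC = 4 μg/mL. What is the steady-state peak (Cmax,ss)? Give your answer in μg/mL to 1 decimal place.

τ/t½ = 60/33 ≈ 1.8182, so fraction remaining f = (1/2)^(60/33) ≈ 0.2836.
Accumulation ratio R = 1/(1 − f) ≈ 1/0.7164 ≈ 1.3959.
Single-dose peak C₀ = D/Vd = 620/277 ≈ 2.238 μg/mL.
Steady-state peak Cmax,ss = C₀·R ≈ 2.238 × 1.3959 ≈ 3.124 μg/mL.
Peak 3.1 μg/mL vs MTC 4 μg/mL: below toxic threshold.

3.1 μg/mL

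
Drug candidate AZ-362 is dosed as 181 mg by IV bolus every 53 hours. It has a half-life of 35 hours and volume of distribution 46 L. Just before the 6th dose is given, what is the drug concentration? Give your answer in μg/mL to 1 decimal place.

2.1 μg/mL

f = (1/2)^(τ/t½) = (1/2)^(53/35) ≈ 0.3501.
C₀ = D/Vd = 181/46 ≈ 3.935 μg/mL.
Before the 6th dose, 5 doses have been given. Superposition: Cmin = C₀·(f + f² + … + f^5).
≈ 3.935 × (0.3501 + 0.1226 + 0.0429 + 0.0150 + 0.0053) ≈ 3.935 × 0.5359 ≈ 2.109 μg/mL.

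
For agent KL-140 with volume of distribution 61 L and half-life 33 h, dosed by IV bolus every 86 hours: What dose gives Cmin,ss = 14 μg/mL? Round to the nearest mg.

4345 mg

τ/t½ = 86/33 ≈ 2.6061, so f = (1/2)^(86/33) ≈ 0.164247.
Cmin,ss = (D/Vd)·f/(1−f), so D = Cmin,ss·Vd·(1−f)/f.
D = 14 × 61 × (1−f)/f ≈ 14 × 61 × 5.08839 ≈ 4345.49 mg.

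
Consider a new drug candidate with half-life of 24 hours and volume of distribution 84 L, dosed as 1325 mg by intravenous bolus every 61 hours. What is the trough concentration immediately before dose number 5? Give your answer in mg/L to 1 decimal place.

f = (1/2)^(τ/t½) = (1/2)^(61/24) ≈ 0.1717.
C₀ = D/Vd = 1325/84 ≈ 15.774 mg/L.
Before the 5th dose, 4 doses have been given. Superposition: Cmin = C₀·(f + f² + … + f^4).
≈ 15.774 × (0.1717 + 0.0295 + 0.0051 + 0.0009) ≈ 15.774 × 0.2072 ≈ 3.268 mg/L.

3.3 mg/L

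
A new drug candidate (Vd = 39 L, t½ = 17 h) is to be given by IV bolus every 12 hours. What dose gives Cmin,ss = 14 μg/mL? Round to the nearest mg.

τ/t½ = 12/17 ≈ 0.70588, so f = (1/2)^(12/17) ≈ 0.613067.
Cmin,ss = (D/Vd)·f/(1−f), so D = Cmin,ss·Vd·(1−f)/f.
D = 14 × 39 × (1−f)/f ≈ 14 × 39 × 0.63114 ≈ 344.60 mg.

345 mg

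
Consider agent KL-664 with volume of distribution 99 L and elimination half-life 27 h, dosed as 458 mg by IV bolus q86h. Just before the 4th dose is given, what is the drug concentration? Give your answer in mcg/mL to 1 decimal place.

0.6 mcg/mL

f = (1/2)^(τ/t½) = (1/2)^(86/27) ≈ 0.1099.
C₀ = D/Vd = 458/99 ≈ 4.626 mcg/mL.
Before the 4th dose, 3 doses have been given. Superposition: Cmin = C₀·(f + f² + … + f^3).
≈ 4.626 × (0.1099 + 0.0121 + 0.0013) ≈ 4.626 × 0.1233 ≈ 0.570 mcg/mL.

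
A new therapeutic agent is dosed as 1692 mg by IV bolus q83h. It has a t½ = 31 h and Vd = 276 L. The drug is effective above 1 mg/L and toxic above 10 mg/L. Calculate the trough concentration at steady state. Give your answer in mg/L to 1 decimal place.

Over one 83-h interval, 83/31 ≈ 2.6774 half-lives elapse, leaving f ≈ 0.1563 of each dose.
Accumulation ratio R = 1/(1 − f) ≈ 1/0.8437 ≈ 1.1853.
Single-dose peak C₀ = D/Vd = 1692/276 ≈ 6.130 mg/L.
Steady-state peak Cmax,ss = C₀·R ≈ 6.130 × 1.1853 ≈ 7.266 mg/L.
One interval later, Cmin,ss = Cmax,ss·e^(−kτ) ≈ 7.266 × 0.1563 ≈ 1.136 mg/L.
Trough 1.1 mg/L vs MEC 1 mg/L: adequate.

1.1 mg/L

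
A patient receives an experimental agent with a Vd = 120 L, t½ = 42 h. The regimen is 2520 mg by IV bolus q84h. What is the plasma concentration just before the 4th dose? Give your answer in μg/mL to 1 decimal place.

6.9 μg/mL

f = (1/2)^(τ/t½) = (1/2)^(84/42) ≈ 0.2500.
C₀ = D/Vd = 2520/120 ≈ 21.000 μg/mL.
Before the 4th dose, 3 doses have been given. Superposition: Cmin = C₀·(f + f² + … + f^3).
≈ 21.000 × (0.2500 + 0.0625 + 0.0156) ≈ 21.000 × 0.3281 ≈ 6.890 μg/mL.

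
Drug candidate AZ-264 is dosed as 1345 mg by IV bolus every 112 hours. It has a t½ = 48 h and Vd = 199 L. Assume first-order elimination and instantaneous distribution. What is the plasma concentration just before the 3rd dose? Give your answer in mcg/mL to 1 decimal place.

1.6 mcg/mL

f = (1/2)^(τ/t½) = (1/2)^(112/48) ≈ 0.1984.
C₀ = D/Vd = 1345/199 ≈ 6.759 mcg/mL.
Before the 3rd dose, 2 doses have been given. Superposition: Cmin = C₀·(f + f²).
≈ 6.759 × (0.1984 + 0.0394) ≈ 6.759 × 0.2378 ≈ 1.607 mcg/mL.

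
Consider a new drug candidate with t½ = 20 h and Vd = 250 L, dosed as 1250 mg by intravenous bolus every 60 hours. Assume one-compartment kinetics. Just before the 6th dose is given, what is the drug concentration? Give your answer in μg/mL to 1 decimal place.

f = (1/2)^(τ/t½) = (1/2)^(60/20) ≈ 0.1250.
C₀ = D/Vd = 1250/250 ≈ 5.000 μg/mL.
Before the 6th dose, 5 doses have been given. Superposition: Cmin = C₀·(f + f² + … + f^5).
≈ 5.000 × (0.1250 + 0.0156 + 0.0020 + 0.0002 + 0.0000) ≈ 5.000 × 0.1428 ≈ 0.714 μg/mL.

0.7 μg/mL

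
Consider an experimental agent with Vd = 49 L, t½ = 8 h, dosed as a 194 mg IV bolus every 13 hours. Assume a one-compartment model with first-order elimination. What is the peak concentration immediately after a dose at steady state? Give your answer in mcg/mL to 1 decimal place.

τ/t½ = 13/8 ≈ 1.625, so fraction remaining f = (1/2)^(13/8) ≈ 0.3242.
At steady state, accumulation factor R = 1/(1 − e^(−kτ)) ≈ 1.4797.
Single-dose peak C₀ = D/Vd = 194/49 ≈ 3.959 mcg/mL.
Steady-state peak Cmax,ss = C₀·R ≈ 3.959 × 1.4797 ≈ 5.858 mcg/mL.

5.9 mcg/mL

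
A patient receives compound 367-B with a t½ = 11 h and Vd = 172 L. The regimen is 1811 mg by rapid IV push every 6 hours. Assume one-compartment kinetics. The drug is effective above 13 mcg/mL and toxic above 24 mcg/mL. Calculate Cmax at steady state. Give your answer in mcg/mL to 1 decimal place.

k = ln2/t½ = ln2/11 ≈ 0.063013 h⁻¹; fraction remaining f = e^(−kτ) = e^(−0.063013×6) ≈ 0.6852.
At steady state, accumulation factor R = 1/(1 − e^(−kτ)) ≈ 3.1766.
Single-dose peak C₀ = D/Vd = 1811/172 ≈ 10.529 mcg/mL.
Steady-state peak Cmax,ss = C₀·R ≈ 10.529 × 3.1766 ≈ 33.446 mcg/mL.
Peak 33.4 mcg/mL vs MTC 24 mcg/mL: exceeds toxic threshold.

33.4 mcg/mL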